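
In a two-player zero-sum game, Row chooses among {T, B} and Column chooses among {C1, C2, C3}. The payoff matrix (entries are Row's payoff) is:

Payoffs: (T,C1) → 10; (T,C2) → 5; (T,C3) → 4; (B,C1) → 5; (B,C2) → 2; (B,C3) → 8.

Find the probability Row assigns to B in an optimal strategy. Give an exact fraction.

Row minima: T → 4, B → 2; maximin = 4.
Column maxima: C1 → 10, C2 → 5, C3 → 8; minimax = 5.
4 ≠ 5, so there is no saddle point; optimal play is mixed.
C1 is strictly dominated by C2 (it gives Row strictly more in every row), so Column never plays it.
On the remaining 2×2 (T, B vs C2, C3):
Let Row play T with probability p. Expected payoff against C2: 5p + 2(1−p) = 3p + 2; against C3: 4p + 8(1−p) = −4p + 8.
Setting these equal: 3p + 2 = −4p + 8 ⇒ 7p = 6 ⇒ p = 6/7, and the value is (3)·(6/7) + 2 = 32/7.
For Column: with q = P(C2), equating T's and B's payoffs gives q + 4 = −6q + 8 ⇒ q = 4/7.

1/7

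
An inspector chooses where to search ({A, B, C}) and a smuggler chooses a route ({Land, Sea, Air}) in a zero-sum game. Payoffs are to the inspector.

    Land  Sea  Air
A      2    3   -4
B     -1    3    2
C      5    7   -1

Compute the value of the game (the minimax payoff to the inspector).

1

Row minima: A → -4, B → -1, C → -1; maximin = -1.
Column maxima: Land → 5, Sea → 7, Air → 2; minimax = 2.
-1 ≠ 2, so there is no saddle point; optimal play is mixed.
A is strictly dominated by C, so the inspector never plays it.
Sea is strictly dominated by Land (it gives the inspector strictly more in every row), so the smuggler never plays it.
On the remaining 2×2 (B, C vs Land, Air):
Let the inspector play B with probability p. Expected payoff against Land: (-1)p + 5(1−p) = −6p + 5; against Air: 2p + (-1)(1−p) = 3p − 1.
Setting these equal: −6p + 5 = 3p − 1 ⇒ −9p = -6 ⇒ p = 2/3, and the value is (-6)·(2/3) + 5 = 1.
For the smuggler: with q = P(Land), equating B's and C's payoffs gives −3q + 2 = 6q − 1 ⇒ q = 1/3.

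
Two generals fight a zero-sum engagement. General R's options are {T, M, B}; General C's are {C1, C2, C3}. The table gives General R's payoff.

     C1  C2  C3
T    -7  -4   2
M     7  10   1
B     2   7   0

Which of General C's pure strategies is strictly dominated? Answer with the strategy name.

C2

C1 holds General R's payoff strictly below C2 in every row: -7 < -4, 7 < 10, 2 < 7.
So C2 is strictly dominated for General C.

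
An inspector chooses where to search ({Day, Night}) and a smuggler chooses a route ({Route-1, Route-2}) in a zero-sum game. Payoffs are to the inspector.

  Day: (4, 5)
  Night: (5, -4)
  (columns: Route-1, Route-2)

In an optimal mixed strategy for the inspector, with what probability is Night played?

1/10

Row minima: Day → 4, Night → -4; maximin = 4.
Column maxima: Route-1 → 5, Route-2 → 5; minimax = 5.
4 ≠ 5, so there is no saddle point; optimal play is mixed.
Let the inspector play Day with probability p. Expected payoff against Route-1: 4p + 5(1−p) = −p + 5; against Route-2: 5p + (-4)(1−p) = 9p − 4.
Setting these equal: −p + 5 = 9p − 4 ⇒ −10p = -9 ⇒ p = 9/10, and the value is (-1)·(9/10) + 5 = 41/10.
For the smuggler: with q = P(Route-1), equating Day's and Night's payoffs gives −q + 5 = 9q − 4 ⇒ q = 9/10.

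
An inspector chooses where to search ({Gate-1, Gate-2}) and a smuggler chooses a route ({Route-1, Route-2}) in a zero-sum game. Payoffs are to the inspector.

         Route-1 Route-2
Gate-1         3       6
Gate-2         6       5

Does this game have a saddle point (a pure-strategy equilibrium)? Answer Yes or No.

Row minima: Gate-1 → 3, Gate-2 → 5; maximin = 5.
Column maxima: Route-1 → 6, Route-2 → 6; minimax = 6.
5 ≠ 6, so no pure-strategy equilibrium exists.

No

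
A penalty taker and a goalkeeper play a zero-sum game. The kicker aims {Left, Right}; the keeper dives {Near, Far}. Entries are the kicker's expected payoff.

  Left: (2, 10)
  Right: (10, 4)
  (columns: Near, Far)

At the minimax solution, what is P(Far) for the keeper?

Row minima: Left → 2, Right → 4; maximin = 4.
Column maxima: Near → 10, Far → 10; minimax = 10.
4 ≠ 10, so there is no saddle point; optimal play is mixed.
Let the kicker play Left with probability p. Expected payoff against Near: 2p + 10(1−p) = −8p + 10; against Far: 10p + 4(1−p) = 6p + 4.
Setting these equal: −8p + 10 = 6p + 4 ⇒ −14p = -6 ⇒ p = 3/7, and the value is (-8)·(3/7) + 10 = 46/7.
For the keeper: with q = P(Near), equating Left's and Right's payoffs gives −8q + 10 = 6q + 4 ⇒ q = 3/7.

4/7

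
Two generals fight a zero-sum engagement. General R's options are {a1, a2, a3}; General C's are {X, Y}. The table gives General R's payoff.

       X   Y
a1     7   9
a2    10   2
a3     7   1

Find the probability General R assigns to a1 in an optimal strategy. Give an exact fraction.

Row minima: a1 → 7, a2 → 2, a3 → 1; maximin = 7.
Column maxima: X → 10, Y → 9; minimax = 9.
7 ≠ 9, so there is no saddle point; optimal play is mixed.
a3 is strictly dominated by a2, so General R never plays it.
On the remaining 2×2 (a1, a2 vs X, Y):
Let General R play a1 with probability p. Expected payoff against X: 7p + 10(1−p) = −3p + 10; against Y: 9p + 2(1−p) = 7p + 2.
Setting these equal: −3p + 10 = 7p + 2 ⇒ −10p = -8 ⇒ p = 4/5, and the value is (-3)·(4/5) + 10 = 38/5.
For General C: with q = P(X), equating a1's and a2's payoffs gives −2q + 9 = 8q + 2 ⇒ q = 7/10.

4/5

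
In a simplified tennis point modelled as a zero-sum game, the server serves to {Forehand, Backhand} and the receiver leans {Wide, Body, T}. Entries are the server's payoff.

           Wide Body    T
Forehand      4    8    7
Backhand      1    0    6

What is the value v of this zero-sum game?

4

Row minima: Forehand → 4, Backhand → 0; maximin = 4.
Column maxima: Wide → 4, Body → 8, T → 7; minimax = 4.
Since maximin = minimax = 4, there is a saddle point and the value is 4.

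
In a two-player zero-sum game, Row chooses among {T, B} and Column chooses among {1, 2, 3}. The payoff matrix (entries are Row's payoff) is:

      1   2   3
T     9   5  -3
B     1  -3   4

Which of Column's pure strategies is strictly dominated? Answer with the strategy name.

1

2 holds Row's payoff strictly below 1 in every row: 5 < 9, -3 < 1.
So 1 is strictly dominated for Column.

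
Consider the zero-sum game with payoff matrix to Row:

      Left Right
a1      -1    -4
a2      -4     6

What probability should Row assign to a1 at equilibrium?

10/13

Row minima: a1 → -4, a2 → -4; maximin = -4.
Column maxima: Left → -1, Right → 6; minimax = -1.
-4 ≠ -1, so there is no saddle point; optimal play is mixed.
Let Row play a1 with probability p. Expected payoff against Left: (-1)p + (-4)(1−p) = 3p − 4; against Right: (-4)p + 6(1−p) = −10p + 6.
Setting these equal: 3p − 4 = −10p + 6 ⇒ 13p = 10 ⇒ p = 10/13, and the value is (3)·(10/13) − 4 = -22/13.
For Column: with q = P(Left), equating a1's and a2's payoffs gives 3q − 4 = −10q + 6 ⇒ q = 10/13.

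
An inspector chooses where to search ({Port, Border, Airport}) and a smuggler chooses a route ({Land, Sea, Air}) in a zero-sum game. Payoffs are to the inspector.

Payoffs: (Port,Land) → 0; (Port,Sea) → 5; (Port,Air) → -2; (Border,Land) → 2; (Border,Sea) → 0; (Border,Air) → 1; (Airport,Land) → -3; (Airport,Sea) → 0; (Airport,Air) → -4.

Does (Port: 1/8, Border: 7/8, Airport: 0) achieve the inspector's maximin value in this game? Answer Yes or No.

Yes

Against Land this mix gives (1/8)·0 + (7/8)·2 = 7/4.
Against Sea this mix gives (1/8)·5 + (7/8)·0 = 5/8.
Against Air this mix gives (1/8)·(-2) + (7/8)·1 = 5/8.
All of the smuggler's active replies (Sea, Air) yield 5/8, and no column does worse for the inspector. The mix makes the smuggler indifferent and guarantees 5/8, so it is optimal.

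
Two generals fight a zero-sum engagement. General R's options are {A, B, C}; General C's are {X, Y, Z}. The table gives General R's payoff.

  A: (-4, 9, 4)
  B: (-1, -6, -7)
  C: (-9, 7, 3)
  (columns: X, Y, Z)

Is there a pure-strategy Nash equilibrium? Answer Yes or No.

No

Row minima: A → -4, B → -7, C → -9; maximin = -4.
Column maxima: X → -1, Y → 9, Z → 4; minimax = -1.
-4 ≠ -1, so no pure-strategy equilibrium exists.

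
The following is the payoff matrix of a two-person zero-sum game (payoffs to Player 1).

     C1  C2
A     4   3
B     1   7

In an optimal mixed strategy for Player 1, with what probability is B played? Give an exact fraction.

1/7

Row minima: A → 3, B → 1; maximin = 3.
Column maxima: C1 → 4, C2 → 7; minimax = 4.
3 ≠ 4, so there is no saddle point; optimal play is mixed.
Let Player 1 play A with probability p. Expected payoff against C1: 4p + 1(1−p) = 3p + 1; against C2: 3p + 7(1−p) = −4p + 7.
Setting these equal: 3p + 1 = −4p + 7 ⇒ 7p = 6 ⇒ p = 6/7, and the value is (3)·(6/7) + 1 = 25/7.
For Player 2: with q = P(C1), equating A's and B's payoffs gives q + 3 = −6q + 7 ⇒ q = 4/7.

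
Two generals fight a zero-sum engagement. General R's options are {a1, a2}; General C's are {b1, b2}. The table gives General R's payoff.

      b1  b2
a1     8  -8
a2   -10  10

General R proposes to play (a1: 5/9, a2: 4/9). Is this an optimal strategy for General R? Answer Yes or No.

Against b1 this mix gives (5/9)·8 + (4/9)·(-10) = 0.
Against b2 this mix gives (5/9)·(-8) + (4/9)·10 = 0.
All of General C's active replies (b1, b2) yield 0, and no column does worse for General R. The mix makes General C indifferent and guarantees 0, so it is optimal.

Yes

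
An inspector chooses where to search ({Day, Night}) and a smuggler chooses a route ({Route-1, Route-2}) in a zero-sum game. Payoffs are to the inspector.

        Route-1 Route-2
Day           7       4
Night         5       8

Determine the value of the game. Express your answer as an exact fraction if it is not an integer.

6

Row minima: Day → 4, Night → 5; maximin = 5.
Column maxima: Route-1 → 7, Route-2 → 8; minimax = 7.
5 ≠ 7, so there is no saddle point; optimal play is mixed.
Let the inspector play Day with probability p. Expected payoff against Route-1: 7p + 5(1−p) = 2p + 5; against Route-2: 4p + 8(1−p) = −4p + 8.
Setting these equal: 2p + 5 = −4p + 8 ⇒ 6p = 3 ⇒ p = 1/2, and the value is (2)·(1/2) + 5 = 6.
For the smuggler: with q = P(Route-1), equating Day's and Night's payoffs gives 3q + 4 = −3q + 8 ⇒ q = 2/3.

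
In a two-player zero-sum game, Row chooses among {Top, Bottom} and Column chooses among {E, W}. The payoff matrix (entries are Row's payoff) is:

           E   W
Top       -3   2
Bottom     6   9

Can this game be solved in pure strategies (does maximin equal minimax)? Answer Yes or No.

Yes

Row minima: Top → -3, Bottom → 6; maximin = 6.
Column maxima: E → 6, W → 9; minimax = 6.
maximin = minimax = 6, so a saddle point exists.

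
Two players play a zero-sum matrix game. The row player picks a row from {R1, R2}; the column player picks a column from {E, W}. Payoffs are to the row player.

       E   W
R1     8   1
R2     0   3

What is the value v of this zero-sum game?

Row minima: R1 → 1, R2 → 0; maximin = 1.
Column maxima: E → 8, W → 3; minimax = 3.
1 ≠ 3, so there is no saddle point; optimal play is mixed.
Let the row player play R1 with probability p. Expected payoff against E: 8p + 0(1−p) = 8p; against W: 1p + 3(1−p) = −2p + 3.
Setting these equal: 8p = −2p + 3 ⇒ 10p = 3 ⇒ p = 3/10, and the value is (8)·(3/10) = 12/5.
For the column player: with q = P(E), equating R1's and R2's payoffs gives 7q + 1 = −3q + 3 ⇒ q = 1/5.

12/5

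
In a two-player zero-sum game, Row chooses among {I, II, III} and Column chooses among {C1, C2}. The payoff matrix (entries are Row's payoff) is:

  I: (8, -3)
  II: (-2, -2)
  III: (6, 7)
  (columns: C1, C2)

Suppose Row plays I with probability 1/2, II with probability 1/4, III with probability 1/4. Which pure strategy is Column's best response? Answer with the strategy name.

If Column plays C1, Row's expected payoff is (1/2)·8 + (1/4)·(-2) + (1/4)·6 = 5.
If Column plays C2, Row's expected payoff is (1/2)·(-3) + (1/4)·(-2) + (1/4)·7 = -1/4.
Column minimizes Row's payoff; the smallest is -1/4, so the best response is C2.

C2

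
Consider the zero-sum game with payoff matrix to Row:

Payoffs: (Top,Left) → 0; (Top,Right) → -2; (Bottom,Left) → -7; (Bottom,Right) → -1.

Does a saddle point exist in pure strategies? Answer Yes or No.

No

Row minima: Top → -2, Bottom → -7; maximin = -2.
Column maxima: Left → 0, Right → -1; minimax = -1.
-2 ≠ -1, so no pure-strategy equilibrium exists.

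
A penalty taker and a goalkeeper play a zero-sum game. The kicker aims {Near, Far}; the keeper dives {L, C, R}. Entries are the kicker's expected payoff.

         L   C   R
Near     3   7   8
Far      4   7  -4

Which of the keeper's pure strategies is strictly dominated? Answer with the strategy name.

L holds the kicker's payoff strictly below C in every row: 3 < 7, 4 < 7.
So C is strictly dominated for the keeper.

C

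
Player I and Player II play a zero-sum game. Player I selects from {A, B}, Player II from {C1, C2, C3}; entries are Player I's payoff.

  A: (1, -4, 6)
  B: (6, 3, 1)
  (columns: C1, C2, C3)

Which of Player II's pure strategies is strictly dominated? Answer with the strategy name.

C1

C2 holds Player I's payoff strictly below C1 in every row: -4 < 1, 3 < 6.
So C1 is strictly dominated for Player II.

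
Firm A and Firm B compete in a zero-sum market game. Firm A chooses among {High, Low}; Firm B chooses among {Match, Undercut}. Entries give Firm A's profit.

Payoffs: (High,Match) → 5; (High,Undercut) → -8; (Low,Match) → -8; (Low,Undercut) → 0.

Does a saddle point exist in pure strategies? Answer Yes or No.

Row minima: High → -8, Low → -8; maximin = -8.
Column maxima: Match → 5, Undercut → 0; minimax = 0.
-8 ≠ 0, so no pure-strategy equilibrium exists.

No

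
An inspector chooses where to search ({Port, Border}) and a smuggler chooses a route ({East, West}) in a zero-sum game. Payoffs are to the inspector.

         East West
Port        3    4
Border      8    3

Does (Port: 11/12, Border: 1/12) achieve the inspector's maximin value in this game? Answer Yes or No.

Against East this mix gives (11/12)·3 + (1/12)·8 = 41/12.
Against West this mix gives (11/12)·4 + (1/12)·3 = 47/12.
The smuggler will play East, holding the inspector to 41/12. Shifting weight toward the row that does better against East would raise this floor (the equalizing mix achieves 23/6 against both East and West), so the proposed strategy is not optimal.

No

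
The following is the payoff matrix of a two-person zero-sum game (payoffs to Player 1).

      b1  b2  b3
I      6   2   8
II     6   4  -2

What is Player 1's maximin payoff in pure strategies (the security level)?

Row minima: I → 2, II → -2.
The best of these is 2.

2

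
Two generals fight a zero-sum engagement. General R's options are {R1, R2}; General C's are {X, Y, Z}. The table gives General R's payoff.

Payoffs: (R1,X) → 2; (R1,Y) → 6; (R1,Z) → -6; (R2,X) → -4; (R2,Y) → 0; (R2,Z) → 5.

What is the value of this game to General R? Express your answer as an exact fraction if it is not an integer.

Row minima: R1 → -6, R2 → -4; maximin = -4.
Column maxima: X → 2, Y → 6, Z → 5; minimax = 2.
-4 ≠ 2, so there is no saddle point; optimal play is mixed.
Y is strictly dominated by X (it gives General R strictly more in every row), so General C never plays it.
On the remaining 2×2 (R1, R2 vs X, Z):
Let General R play R1 with probability p. Expected payoff against X: 2p + (-4)(1−p) = 6p − 4; against Z: (-6)p + 5(1−p) = −11p + 5.
Setting these equal: 6p − 4 = −11p + 5 ⇒ 17p = 9 ⇒ p = 9/17, and the value is (6)·(9/17) − 4 = -14/17.
For General C: with q = P(X), equating R1's and R2's payoffs gives 8q − 6 = −9q + 5 ⇒ q = 11/17.

-14/17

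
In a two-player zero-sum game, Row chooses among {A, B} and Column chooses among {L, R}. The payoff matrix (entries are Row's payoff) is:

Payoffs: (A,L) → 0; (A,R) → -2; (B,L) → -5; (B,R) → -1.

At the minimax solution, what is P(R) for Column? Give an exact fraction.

Row minima: A → -2, B → -5; maximin = -2.
Column maxima: L → 0, R → -1; minimax = -1.
-2 ≠ -1, so there is no saddle point; optimal play is mixed.
Let Row play A with probability p. Expected payoff against L: 0p + (-5)(1−p) = 5p − 5; against R: (-2)p + (-1)(1−p) = −p − 1.
Setting these equal: 5p − 5 = −p − 1 ⇒ 6p = 4 ⇒ p = 2/3, and the value is (5)·(2/3) − 5 = -5/3.
For Column: with q = P(L), equating A's and B's payoffs gives 2q − 2 = −4q − 1 ⇒ q = 1/6.

5/6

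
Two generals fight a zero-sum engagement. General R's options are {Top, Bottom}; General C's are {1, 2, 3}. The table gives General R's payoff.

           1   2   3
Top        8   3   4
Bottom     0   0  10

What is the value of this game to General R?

Row minima: Top → 3, Bottom → 0; maximin = 3.
Column maxima: 1 → 8, 2 → 3, 3 → 10; minimax = 3.
Since maximin = minimax = 3, there is a saddle point and the value is 3.

3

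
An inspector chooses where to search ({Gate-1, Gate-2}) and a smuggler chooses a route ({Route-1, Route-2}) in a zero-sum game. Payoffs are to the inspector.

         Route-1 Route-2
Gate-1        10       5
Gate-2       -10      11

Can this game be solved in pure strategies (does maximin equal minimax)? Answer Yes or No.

Row minima: Gate-1 → 5, Gate-2 → -10; maximin = 5.
Column maxima: Route-1 → 10, Route-2 → 11; minimax = 10.
5 ≠ 10, so no pure-strategy equilibrium exists.

No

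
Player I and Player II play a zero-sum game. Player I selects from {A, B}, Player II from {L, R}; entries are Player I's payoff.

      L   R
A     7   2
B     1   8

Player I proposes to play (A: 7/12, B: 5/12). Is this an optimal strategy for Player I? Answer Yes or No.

Against L this mix gives (7/12)·7 + (5/12)·1 = 9/2.
Against R this mix gives (7/12)·2 + (5/12)·8 = 9/2.
All of Player II's active replies (L, R) yield 9/2, and no column does worse for Player I. The mix makes Player II indifferent and guarantees 9/2, so it is optimal.

Yes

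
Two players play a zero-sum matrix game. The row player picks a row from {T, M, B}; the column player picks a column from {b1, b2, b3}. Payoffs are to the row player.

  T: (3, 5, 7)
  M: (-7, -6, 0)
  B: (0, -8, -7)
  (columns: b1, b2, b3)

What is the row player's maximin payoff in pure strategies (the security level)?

3

Row minima: T → 3, M → -7, B → -8.
The best of these is 3.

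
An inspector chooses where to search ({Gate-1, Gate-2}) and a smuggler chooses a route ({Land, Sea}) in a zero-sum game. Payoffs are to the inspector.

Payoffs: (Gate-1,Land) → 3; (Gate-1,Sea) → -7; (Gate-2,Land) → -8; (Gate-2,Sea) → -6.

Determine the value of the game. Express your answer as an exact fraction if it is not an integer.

Row minima: Gate-1 → -7, Gate-2 → -8; maximin = -7.
Column maxima: Land → 3, Sea → -6; minimax = -6.
-7 ≠ -6, so there is no saddle point; optimal play is mixed.
Let the inspector play Gate-1 with probability p. Expected payoff against Land: 3p + (-8)(1−p) = 11p − 8; against Sea: (-7)p + (-6)(1−p) = −p − 6.
Setting these equal: 11p − 8 = −p − 6 ⇒ 12p = 2 ⇒ p = 1/6, and the value is (11)·(1/6) − 8 = -37/6.
For the smuggler: with q = P(Land), equating Gate-1's and Gate-2's payoffs gives 10q − 7 = −2q − 6 ⇒ q = 1/12.

-37/6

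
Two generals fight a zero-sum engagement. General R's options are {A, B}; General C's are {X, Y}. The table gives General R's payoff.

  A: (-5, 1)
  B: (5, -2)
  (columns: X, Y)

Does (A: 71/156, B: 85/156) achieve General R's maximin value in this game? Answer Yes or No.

No

Against X this mix gives (71/156)·(-5) + (85/156)·5 = 35/78.
Against Y this mix gives (71/156)·1 + (85/156)·(-2) = -33/52.
General C will play Y, holding General R to -33/52. Shifting weight toward the row that does better against Y would raise this floor (the equalizing mix achieves -5/13 against both Y and X), so the proposed strategy is not optimal.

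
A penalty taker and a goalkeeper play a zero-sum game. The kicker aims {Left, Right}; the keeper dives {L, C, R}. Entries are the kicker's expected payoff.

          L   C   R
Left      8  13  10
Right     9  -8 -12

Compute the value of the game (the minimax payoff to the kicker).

Row minima: Left → 8, Right → -12; maximin = 8.
Column maxima: L → 9, C → 13, R → 10; minimax = 9.
8 ≠ 9, so there is no saddle point; optimal play is mixed.
C is strictly dominated by R (it gives the kicker strictly more in every row), so the keeper never plays it.
On the remaining 2×2 (Left, Right vs L, R):
Let the kicker play Left with probability p. Expected payoff against L: 8p + 9(1−p) = −p + 9; against R: 10p + (-12)(1−p) = 22p − 12.
Setting these equal: −p + 9 = 22p − 12 ⇒ −23p = -21 ⇒ p = 21/23, and the value is (-1)·(21/23) + 9 = 186/23.
For the keeper: with q = P(L), equating Left's and Right's payoffs gives −2q + 10 = 21q − 12 ⇒ q = 22/23.

186/23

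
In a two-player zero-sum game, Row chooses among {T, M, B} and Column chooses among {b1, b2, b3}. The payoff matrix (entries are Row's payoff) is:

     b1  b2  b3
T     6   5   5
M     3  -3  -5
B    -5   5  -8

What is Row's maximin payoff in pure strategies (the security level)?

5

Row minima: T → 5, M → -5, B → -8.
The best of these is 5.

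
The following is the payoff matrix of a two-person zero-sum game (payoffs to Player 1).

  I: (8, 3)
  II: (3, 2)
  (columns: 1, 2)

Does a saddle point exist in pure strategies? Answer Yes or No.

Row minima: I → 3, II → 2; maximin = 3.
Column maxima: 1 → 8, 2 → 3; minimax = 3.
maximin = minimax = 3, so a saddle point exists.

Yes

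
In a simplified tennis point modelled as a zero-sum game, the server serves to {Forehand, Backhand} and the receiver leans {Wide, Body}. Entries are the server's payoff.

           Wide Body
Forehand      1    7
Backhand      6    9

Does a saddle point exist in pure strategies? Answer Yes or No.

Row minima: Forehand → 1, Backhand → 6; maximin = 6.
Column maxima: Wide → 6, Body → 9; minimax = 6.
maximin = minimax = 6, so a saddle point exists.

Yes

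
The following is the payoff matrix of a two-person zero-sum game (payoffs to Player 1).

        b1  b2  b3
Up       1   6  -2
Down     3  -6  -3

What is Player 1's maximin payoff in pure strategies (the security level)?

Row minima: Up → -2, Down → -6.
The best of these is -2.

-2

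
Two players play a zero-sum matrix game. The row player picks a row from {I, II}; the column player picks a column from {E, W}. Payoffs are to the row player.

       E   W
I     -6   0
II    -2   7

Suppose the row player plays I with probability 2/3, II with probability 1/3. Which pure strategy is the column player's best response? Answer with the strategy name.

E

If the column player plays E, the row player's expected payoff is (2/3)·(-6) + (1/3)·(-2) = -14/3.
If the column player plays W, the row player's expected payoff is (2/3)·0 + (1/3)·7 = 7/3.
The column player minimizes the row player's payoff; the smallest is -14/3, so the best response is E.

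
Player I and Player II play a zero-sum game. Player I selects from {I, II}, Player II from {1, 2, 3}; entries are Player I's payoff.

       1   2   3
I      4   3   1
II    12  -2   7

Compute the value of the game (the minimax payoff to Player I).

23/11

Row minima: I → 1, II → -2; maximin = 1.
Column maxima: 1 → 12, 2 → 3, 3 → 7; minimax = 3.
1 ≠ 3, so there is no saddle point; optimal play is mixed.
1 is strictly dominated by 2 (it gives Player I strictly more in every row), so Player II never plays it.
On the remaining 2×2 (I, II vs 2, 3):
Let Player I play I with probability p. Expected payoff against 2: 3p + (-2)(1−p) = 5p − 2; against 3: 1p + 7(1−p) = −6p + 7.
Setting these equal: 5p − 2 = −6p + 7 ⇒ 11p = 9 ⇒ p = 9/11, and the value is (5)·(9/11) − 2 = 23/11.
For Player II: with q = P(2), equating I's and II's payoffs gives 2q + 1 = −9q + 7 ⇒ q = 6/11.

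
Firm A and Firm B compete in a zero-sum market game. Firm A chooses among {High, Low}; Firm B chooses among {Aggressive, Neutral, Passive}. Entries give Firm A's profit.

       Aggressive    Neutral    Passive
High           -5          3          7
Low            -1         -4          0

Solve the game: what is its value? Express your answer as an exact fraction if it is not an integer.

Row minima: High → -5, Low → -4; maximin = -4.
Column maxima: Aggressive → -1, Neutral → 3, Passive → 7; minimax = -1.
-4 ≠ -1, so there is no saddle point; optimal play is mixed.
Passive is strictly dominated by Aggressive (it gives Firm A strictly more in every row), so Firm B never plays it.
On the remaining 2×2 (High, Low vs Aggressive, Neutral):
Let Firm A play High with probability p. Expected payoff against Aggressive: (-5)p + (-1)(1−p) = −4p − 1; against Neutral: 3p + (-4)(1−p) = 7p − 4.
Setting these equal: −4p − 1 = 7p − 4 ⇒ −11p = -3 ⇒ p = 3/11, and the value is (-4)·(3/11) − 1 = -23/11.
For Firm B: with q = P(Aggressive), equating High's and Low's payoffs gives −8q + 3 = 3q − 4 ⇒ q = 7/11.

-23/11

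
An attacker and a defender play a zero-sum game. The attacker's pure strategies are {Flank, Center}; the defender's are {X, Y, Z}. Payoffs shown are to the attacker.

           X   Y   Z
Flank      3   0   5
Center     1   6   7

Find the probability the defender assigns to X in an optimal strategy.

Row minima: Flank → 0, Center → 1; maximin = 1.
Column maxima: X → 3, Y → 6, Z → 7; minimax = 3.
1 ≠ 3, so there is no saddle point; optimal play is mixed.
Z is strictly dominated by X (it gives the attacker strictly more in every row), so the defender never plays it.
On the remaining 2×2 (Flank, Center vs X, Y):
Let the attacker play Flank with probability p. Expected payoff against X: 3p + 1(1−p) = 2p + 1; against Y: 0p + 6(1−p) = −6p + 6.
Setting these equal: 2p + 1 = −6p + 6 ⇒ 8p = 5 ⇒ p = 5/8, and the value is (2)·(5/8) + 1 = 9/4.
For the defender: with q = P(X), equating Flank's and Center's payoffs gives 3q = −5q + 6 ⇒ q = 3/4.

3/4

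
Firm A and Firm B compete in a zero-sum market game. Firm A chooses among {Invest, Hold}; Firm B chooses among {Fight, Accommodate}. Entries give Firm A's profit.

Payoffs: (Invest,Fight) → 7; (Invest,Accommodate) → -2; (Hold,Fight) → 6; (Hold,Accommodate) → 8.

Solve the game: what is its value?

68/11

Row minima: Invest → -2, Hold → 6; maximin = 6.
Column maxima: Fight → 7, Accommodate → 8; minimax = 7.
6 ≠ 7, so there is no saddle point; optimal play is mixed.
Let Firm A play Invest with probability p. Expected payoff against Fight: 7p + 6(1−p) = p + 6; against Accommodate: (-2)p + 8(1−p) = −10p + 8.
Setting these equal: p + 6 = −10p + 8 ⇒ 11p = 2 ⇒ p = 2/11, and the value is (1)·(2/11) + 6 = 68/11.
For Firm B: with q = P(Fight), equating Invest's and Hold's payoffs gives 9q − 2 = −2q + 8 ⇒ q = 10/11.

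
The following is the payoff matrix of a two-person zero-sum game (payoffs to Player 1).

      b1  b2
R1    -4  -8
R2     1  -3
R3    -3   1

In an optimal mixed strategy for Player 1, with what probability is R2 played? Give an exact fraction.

Row minima: R1 → -8, R2 → -3, R3 → -3; maximin = -3.
Column maxima: b1 → 1, b2 → 1; minimax = 1.
-3 ≠ 1, so there is no saddle point; optimal play is mixed.
R1 is strictly dominated by R2, so Player 1 never plays it.
On the remaining 2×2 (R2, R3 vs b1, b2):
Let Player 1 play R2 with probability p. Expected payoff against b1: 1p + (-3)(1−p) = 4p − 3; against b2: (-3)p + 1(1−p) = −4p + 1.
Setting these equal: 4p − 3 = −4p + 1 ⇒ 8p = 4 ⇒ p = 1/2, and the value is (4)·(1/2) − 3 = -1.
For Player 2: with q = P(b1), equating R2's and R3's payoffs gives 4q − 3 = −4q + 1 ⇒ q = 1/2.

1/2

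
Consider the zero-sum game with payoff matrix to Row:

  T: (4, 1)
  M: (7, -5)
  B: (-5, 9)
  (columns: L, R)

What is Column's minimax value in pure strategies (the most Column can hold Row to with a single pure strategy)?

7

Column maxima: L → 7, R → 9.
The smallest of these is 7.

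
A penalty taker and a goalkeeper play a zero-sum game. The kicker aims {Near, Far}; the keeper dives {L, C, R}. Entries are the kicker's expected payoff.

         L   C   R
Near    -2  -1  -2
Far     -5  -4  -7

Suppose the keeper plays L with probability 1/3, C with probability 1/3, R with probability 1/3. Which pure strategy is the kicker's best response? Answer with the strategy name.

Expected payoff of Near: (1/3)·(-2) + (1/3)·(-1) + (1/3)·(-2) = -5/3.
Expected payoff of Far: (1/3)·(-5) + (1/3)·(-4) + (1/3)·(-7) = -16/3.
The largest is -5/3, so the kicker's best response is Near.

Near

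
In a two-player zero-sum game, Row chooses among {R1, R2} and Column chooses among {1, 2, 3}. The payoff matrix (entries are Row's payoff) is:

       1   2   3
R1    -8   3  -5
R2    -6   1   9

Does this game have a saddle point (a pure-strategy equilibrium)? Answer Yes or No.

Yes

Row minima: R1 → -8, R2 → -6; maximin = -6.
Column maxima: 1 → -6, 2 → 3, 3 → 9; minimax = -6.
maximin = minimax = -6, so a saddle point exists.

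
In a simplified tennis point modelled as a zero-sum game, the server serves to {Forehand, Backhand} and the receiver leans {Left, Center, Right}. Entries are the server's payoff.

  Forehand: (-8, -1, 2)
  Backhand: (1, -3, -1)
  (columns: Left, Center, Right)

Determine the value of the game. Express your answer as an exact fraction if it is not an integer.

Row minima: Forehand → -8, Backhand → -3; maximin = -3.
Column maxima: Left → 1, Center → -1, Right → 2; minimax = -1.
-3 ≠ -1, so there is no saddle point; optimal play is mixed.
Right is strictly dominated by Center (it gives the server strictly more in every row), so the receiver never plays it.
On the remaining 2×2 (Forehand, Backhand vs Left, Center):
Let the server play Forehand with probability p. Expected payoff against Left: (-8)p + 1(1−p) = −9p + 1; against Center: (-1)p + (-3)(1−p) = 2p − 3.
Setting these equal: −9p + 1 = 2p − 3 ⇒ −11p = -4 ⇒ p = 4/11, and the value is (-9)·(4/11) + 1 = -25/11.
For the receiver: with q = P(Left), equating Forehand's and Backhand's payoffs gives −7q − 1 = 4q − 3 ⇒ q = 2/11.

-25/11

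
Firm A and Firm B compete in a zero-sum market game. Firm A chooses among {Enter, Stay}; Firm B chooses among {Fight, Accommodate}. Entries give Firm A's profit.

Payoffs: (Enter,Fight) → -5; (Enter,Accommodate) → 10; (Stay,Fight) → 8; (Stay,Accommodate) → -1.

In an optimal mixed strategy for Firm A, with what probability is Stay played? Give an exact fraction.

Row minima: Enter → -5, Stay → -1; maximin = -1.
Column maxima: Fight → 8, Accommodate → 10; minimax = 8.
-1 ≠ 8, so there is no saddle point; optimal play is mixed.
Let Firm A play Enter with probability p. Expected payoff against Fight: (-5)p + 8(1−p) = −13p + 8; against Accommodate: 10p + (-1)(1−p) = 11p − 1.
Setting these equal: −13p + 8 = 11p − 1 ⇒ −24p = -9 ⇒ p = 3/8, and the value is (-13)·(3/8) + 8 = 25/8.
For Firm B: with q = P(Fight), equating Enter's and Stay's payoffs gives −15q + 10 = 9q − 1 ⇒ q = 11/24.

5/8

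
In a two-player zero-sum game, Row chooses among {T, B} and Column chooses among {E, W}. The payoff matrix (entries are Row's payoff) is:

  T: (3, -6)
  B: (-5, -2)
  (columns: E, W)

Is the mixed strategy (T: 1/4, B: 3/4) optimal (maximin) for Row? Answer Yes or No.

Against E this mix gives (1/4)·3 + (3/4)·(-5) = -3.
Against W this mix gives (1/4)·(-6) + (3/4)·(-2) = -3.
All of Column's active replies (E, W) yield -3, and no column does worse for Row. The mix makes Column indifferent and guarantees -3, so it is optimal.

Yes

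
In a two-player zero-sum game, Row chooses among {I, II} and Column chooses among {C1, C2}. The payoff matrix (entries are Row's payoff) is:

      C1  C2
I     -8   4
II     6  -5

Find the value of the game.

-16/23

Row minima: I → -8, II → -5; maximin = -5.
Column maxima: C1 → 6, C2 → 4; minimax = 4.
-5 ≠ 4, so there is no saddle point; optimal play is mixed.
Let Row play I with probability p. Expected payoff against C1: (-8)p + 6(1−p) = −14p + 6; against C2: 4p + (-5)(1−p) = 9p − 5.
Setting these equal: −14p + 6 = 9p − 5 ⇒ −23p = -11 ⇒ p = 11/23, and the value is (-14)·(11/23) + 6 = -16/23.
For Column: with q = P(C1), equating I's and II's payoffs gives −12q + 4 = 11q − 5 ⇒ q = 9/23.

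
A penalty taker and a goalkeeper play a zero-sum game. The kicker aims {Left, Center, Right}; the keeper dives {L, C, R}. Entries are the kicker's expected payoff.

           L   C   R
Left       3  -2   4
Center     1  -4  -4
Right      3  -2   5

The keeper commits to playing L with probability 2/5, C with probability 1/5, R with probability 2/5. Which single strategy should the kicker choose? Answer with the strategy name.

Expected payoff of Left: (2/5)·3 + (1/5)·(-2) + (2/5)·4 = 12/5.
Expected payoff of Center: (2/5)·1 + (1/5)·(-4) + (2/5)·(-4) = -2.
Expected payoff of Right: (2/5)·3 + (1/5)·(-2) + (2/5)·5 = 14/5.
The largest is 14/5, so the kicker's best response is Right.

Right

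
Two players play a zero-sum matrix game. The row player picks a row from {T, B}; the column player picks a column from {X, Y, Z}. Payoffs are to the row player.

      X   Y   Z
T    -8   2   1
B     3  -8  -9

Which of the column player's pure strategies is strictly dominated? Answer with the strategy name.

Z holds the row player's payoff strictly below Y in every row: 1 < 2, -9 < -8.
So Y is strictly dominated for the column player.

Y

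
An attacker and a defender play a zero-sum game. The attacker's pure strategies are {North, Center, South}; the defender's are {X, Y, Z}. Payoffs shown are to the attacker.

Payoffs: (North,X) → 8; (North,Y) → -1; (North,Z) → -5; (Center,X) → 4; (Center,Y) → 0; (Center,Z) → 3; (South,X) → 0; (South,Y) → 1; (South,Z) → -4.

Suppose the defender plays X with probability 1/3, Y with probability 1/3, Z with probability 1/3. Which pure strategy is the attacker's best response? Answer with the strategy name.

Expected payoff of North: (1/3)·8 + (1/3)·(-1) + (1/3)·(-5) = 2/3.
Expected payoff of Center: (1/3)·4 + (1/3)·0 + (1/3)·3 = 7/3.
Expected payoff of South: (1/3)·0 + (1/3)·1 + (1/3)·(-4) = -1.
The largest is 7/3, so the attacker's best response is Center.

Center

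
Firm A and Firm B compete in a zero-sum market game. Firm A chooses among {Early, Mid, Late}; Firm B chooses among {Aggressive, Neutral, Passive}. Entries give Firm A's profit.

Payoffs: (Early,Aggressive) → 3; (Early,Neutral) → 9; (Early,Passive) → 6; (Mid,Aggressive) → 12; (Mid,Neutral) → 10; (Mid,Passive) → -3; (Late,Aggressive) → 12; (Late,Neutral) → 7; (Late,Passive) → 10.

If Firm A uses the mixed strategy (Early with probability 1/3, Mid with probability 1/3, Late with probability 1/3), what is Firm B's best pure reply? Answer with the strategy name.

Passive

If Firm B plays Aggressive, Firm A's expected payoff is (1/3)·3 + (1/3)·12 + (1/3)·12 = 9.
If Firm B plays Neutral, Firm A's expected payoff is (1/3)·9 + (1/3)·10 + (1/3)·7 = 26/3.
If Firm B plays Passive, Firm A's expected payoff is (1/3)·6 + (1/3)·(-3) + (1/3)·10 = 13/3.
Firm B minimizes Firm A's payoff; the smallest is 13/3, so the best response is Passive.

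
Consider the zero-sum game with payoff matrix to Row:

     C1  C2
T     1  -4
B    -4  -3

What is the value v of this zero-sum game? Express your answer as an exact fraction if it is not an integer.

Row minima: T → -4, B → -4; maximin = -4.
Column maxima: C1 → 1, C2 → -3; minimax = -3.
-4 ≠ -3, so there is no saddle point; optimal play is mixed.
Let Row play T with probability p. Expected payoff against C1: 1p + (-4)(1−p) = 5p − 4; against C2: (-4)p + (-3)(1−p) = −p − 3.
Setting these equal: 5p − 4 = −p − 3 ⇒ 6p = 1 ⇒ p = 1/6, and the value is (5)·(1/6) − 4 = -19/6.
For Column: with q = P(C1), equating T's and B's payoffs gives 5q − 4 = −q − 3 ⇒ q = 1/6.

-19/6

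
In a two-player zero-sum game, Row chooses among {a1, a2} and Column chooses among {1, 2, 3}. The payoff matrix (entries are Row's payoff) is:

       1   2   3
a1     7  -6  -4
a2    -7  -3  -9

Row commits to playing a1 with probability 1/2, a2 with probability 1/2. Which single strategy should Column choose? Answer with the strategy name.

3

If Column plays 1, Row's expected payoff is (1/2)·7 + (1/2)·(-7) = 0.
If Column plays 2, Row's expected payoff is (1/2)·(-6) + (1/2)·(-3) = -9/2.
If Column plays 3, Row's expected payoff is (1/2)·(-4) + (1/2)·(-9) = -13/2.
Column minimizes Row's payoff; the smallest is -13/2, so the best response is 3.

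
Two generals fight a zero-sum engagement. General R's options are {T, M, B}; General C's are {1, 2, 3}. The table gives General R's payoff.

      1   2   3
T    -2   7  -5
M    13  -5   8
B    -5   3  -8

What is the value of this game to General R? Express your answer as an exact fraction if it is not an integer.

Row minima: T → -5, M → -5, B → -8; maximin = -5.
Column maxima: 1 → 13, 2 → 7, 3 → 8; minimax = 7.
-5 ≠ 7, so there is no saddle point; optimal play is mixed.
B is strictly dominated by T, so General R never plays it.
1 is strictly dominated by 3 (it gives General R strictly more in every row), so General C never plays it.
On the remaining 2×2 (T, M vs 2, 3):
Let General R play T with probability p. Expected payoff against 2: 7p + (-5)(1−p) = 12p − 5; against 3: (-5)p + 8(1−p) = −13p + 8.
Setting these equal: 12p − 5 = −13p + 8 ⇒ 25p = 13 ⇒ p = 13/25, and the value is (12)·(13/25) − 5 = 31/25.
For General C: with q = P(2), equating T's and M's payoffs gives 12q − 5 = −13q + 8 ⇒ q = 13/25.

31/25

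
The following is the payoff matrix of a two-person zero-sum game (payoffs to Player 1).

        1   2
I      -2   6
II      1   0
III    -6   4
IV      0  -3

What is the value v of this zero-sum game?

2/3

Row minima: I → -2, II → 0, III → -6, IV → -3; maximin = 0.
Column maxima: 1 → 1, 2 → 6; minimax = 1.
0 ≠ 1, so there is no saddle point; optimal play is mixed.
III is strictly dominated by I, so Player 1 never plays it.
IV is strictly dominated by II, so Player 1 never plays it.
On the remaining 2×2 (I, II vs 1, 2):
Let Player 1 play I with probability p. Expected payoff against 1: (-2)p + 1(1−p) = −3p + 1; against 2: 6p + 0(1−p) = 6p.
Setting these equal: −3p + 1 = 6p ⇒ −9p = -1 ⇒ p = 1/9, and the value is (-3)·(1/9) + 1 = 2/3.
For Player 2: with q = P(1), equating I's and II's payoffs gives −8q + 6 = q ⇒ q = 2/3.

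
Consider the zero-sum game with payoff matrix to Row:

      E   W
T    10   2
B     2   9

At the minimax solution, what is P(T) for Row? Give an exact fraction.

Row minima: T → 2, B → 2; maximin = 2.
Column maxima: E → 10, W → 9; minimax = 9.
2 ≠ 9, so there is no saddle point; optimal play is mixed.
Let Row play T with probability p. Expected payoff against E: 10p + 2(1−p) = 8p + 2; against W: 2p + 9(1−p) = −7p + 9.
Setting these equal: 8p + 2 = −7p + 9 ⇒ 15p = 7 ⇒ p = 7/15, and the value is (8)·(7/15) + 2 = 86/15.
For Column: with q = P(E), equating T's and B's payoffs gives 8q + 2 = −7q + 9 ⇒ q = 7/15.

7/15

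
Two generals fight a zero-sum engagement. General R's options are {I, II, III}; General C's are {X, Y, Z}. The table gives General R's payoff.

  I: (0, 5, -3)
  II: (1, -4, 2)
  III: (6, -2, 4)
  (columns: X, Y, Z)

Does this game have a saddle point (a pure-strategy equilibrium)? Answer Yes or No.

No

Row minima: I → -3, II → -4, III → -2; maximin = -2.
Column maxima: X → 6, Y → 5, Z → 4; minimax = 4.
-2 ≠ 4, so no pure-strategy equilibrium exists.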